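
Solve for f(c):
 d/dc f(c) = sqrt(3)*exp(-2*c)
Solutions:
 f(c) = C1 - sqrt(3)*exp(-2*c)/2


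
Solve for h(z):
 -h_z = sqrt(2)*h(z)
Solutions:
 h(z) = C1*exp(-sqrt(2)*z)


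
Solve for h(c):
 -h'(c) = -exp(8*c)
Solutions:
 h(c) = C1 + exp(8*c)/8


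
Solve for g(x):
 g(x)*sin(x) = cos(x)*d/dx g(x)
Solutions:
 g(x) = C1/cos(x)


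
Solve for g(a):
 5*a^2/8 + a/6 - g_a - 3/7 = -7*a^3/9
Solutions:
 g(a) = C1 + 7*a^4/36 + 5*a^3/24 + a^2/12 - 3*a/7


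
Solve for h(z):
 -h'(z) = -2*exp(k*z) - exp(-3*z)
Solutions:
 h(z) = C1 - exp(-3*z)/3 + 2*exp(k*z)/k


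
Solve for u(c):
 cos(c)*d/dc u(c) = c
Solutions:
 u(c) = C1 + Integral(c/cos(c), c)


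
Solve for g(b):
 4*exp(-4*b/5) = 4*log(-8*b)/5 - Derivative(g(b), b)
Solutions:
 g(b) = C1 + 4*b*log(-b)/5 + 4*b*(-1 + 3*log(2))/5 + 5*exp(-4*b/5)


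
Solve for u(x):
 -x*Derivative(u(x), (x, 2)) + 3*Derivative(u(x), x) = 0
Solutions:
 u(x) = C1 + C2*x^4


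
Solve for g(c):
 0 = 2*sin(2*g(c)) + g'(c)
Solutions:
 g(c) = pi - acos((-C1 - exp(8*c))/(C1 - exp(8*c)))/2
 g(c) = acos((-C1 - exp(8*c))/(C1 - exp(8*c)))/2


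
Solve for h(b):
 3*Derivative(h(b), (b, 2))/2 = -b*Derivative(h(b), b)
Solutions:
 h(b) = C1 + C2*erf(sqrt(3)*b/3)


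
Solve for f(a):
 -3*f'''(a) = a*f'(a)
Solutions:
 f(a) = C1 + Integral(C2*airyai(-3^(2/3)*a/3) + C3*airybi(-3^(2/3)*a/3), a)


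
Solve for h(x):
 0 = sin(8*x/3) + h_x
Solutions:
 h(x) = C1 + 3*cos(8*x/3)/8


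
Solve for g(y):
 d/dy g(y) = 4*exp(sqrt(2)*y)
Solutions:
 g(y) = C1 + 2*sqrt(2)*exp(sqrt(2)*y)


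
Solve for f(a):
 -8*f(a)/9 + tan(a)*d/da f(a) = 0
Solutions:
 f(a) = C1*sin(a)^(8/9)


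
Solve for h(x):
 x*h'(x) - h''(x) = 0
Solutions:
 h(x) = C1 + C2*erfi(sqrt(2)*x/2)


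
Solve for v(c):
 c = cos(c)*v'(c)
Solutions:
 v(c) = C1 + Integral(c/cos(c), c)


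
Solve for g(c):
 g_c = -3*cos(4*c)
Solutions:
 g(c) = C1 - 3*sin(4*c)/4


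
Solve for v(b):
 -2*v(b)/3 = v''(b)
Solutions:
 v(b) = C1*sin(sqrt(6)*b/3) + C2*cos(sqrt(6)*b/3)


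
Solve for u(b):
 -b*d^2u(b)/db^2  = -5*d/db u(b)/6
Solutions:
 u(b) = C1 + C2*b^(11/6)


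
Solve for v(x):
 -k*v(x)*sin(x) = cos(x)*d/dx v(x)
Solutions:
 v(x) = C1*exp(k*log(cos(x)))


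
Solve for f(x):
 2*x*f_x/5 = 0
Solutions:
 f(x) = C1


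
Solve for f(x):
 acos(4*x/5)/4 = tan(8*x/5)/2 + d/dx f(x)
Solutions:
 f(x) = C1 + x*acos(4*x/5)/4 - sqrt(25 - 16*x^2)/16 + 5*log(cos(8*x/5))/16


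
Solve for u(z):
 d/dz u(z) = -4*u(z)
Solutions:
 u(z) = C1*exp(-4*z)


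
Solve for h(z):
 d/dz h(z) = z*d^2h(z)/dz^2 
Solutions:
 h(z) = C1 + C2*z^2


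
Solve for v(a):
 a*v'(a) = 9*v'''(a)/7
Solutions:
 v(a) = C1 + Integral(C2*airyai(21^(1/3)*a/3) + C3*airybi(21^(1/3)*a/3), a)


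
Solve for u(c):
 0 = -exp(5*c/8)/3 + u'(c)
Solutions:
 u(c) = C1 + 8*exp(5*c/8)/15


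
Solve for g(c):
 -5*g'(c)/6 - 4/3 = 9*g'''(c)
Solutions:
 g(c) = C1 + C2*sin(sqrt(30)*c/18) + C3*cos(sqrt(30)*c/18) - 8*c/5


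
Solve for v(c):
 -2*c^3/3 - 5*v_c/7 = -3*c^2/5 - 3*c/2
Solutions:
 v(c) = C1 - 7*c^4/30 + 7*c^3/25 + 21*c^2/20


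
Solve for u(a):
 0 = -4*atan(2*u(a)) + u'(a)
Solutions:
 Integral(1/atan(2*_y), (_y, u(a))) = C1 + 4*a


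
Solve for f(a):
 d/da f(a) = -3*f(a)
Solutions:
 f(a) = C1*exp(-3*a)


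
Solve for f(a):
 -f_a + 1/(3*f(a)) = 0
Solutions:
 f(a) = -sqrt(C1 + 6*a)/3
 f(a) = sqrt(C1 + 6*a)/3


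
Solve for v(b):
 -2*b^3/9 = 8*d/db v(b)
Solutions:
 v(b) = C1 - b^4/144


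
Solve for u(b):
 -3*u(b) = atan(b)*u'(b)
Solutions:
 u(b) = C1*exp(-3*Integral(1/atan(b), b))


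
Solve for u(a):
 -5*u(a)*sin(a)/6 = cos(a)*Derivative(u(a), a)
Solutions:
 u(a) = C1*cos(a)^(5/6)


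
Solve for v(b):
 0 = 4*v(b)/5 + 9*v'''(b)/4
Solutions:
 v(b) = C3*exp(-2*150^(1/3)*b/15) + (C1*sin(3^(5/6)*50^(1/3)*b/15) + C2*cos(3^(5/6)*50^(1/3)*b/15))*exp(150^(1/3)*b/15)


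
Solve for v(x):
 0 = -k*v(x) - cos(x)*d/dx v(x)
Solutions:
 v(x) = C1*exp(k*(log(sin(x) - 1) - log(sin(x) + 1))/2)


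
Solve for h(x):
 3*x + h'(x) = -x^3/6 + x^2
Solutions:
 h(x) = C1 - x^4/24 + x^3/3 - 3*x^2/2


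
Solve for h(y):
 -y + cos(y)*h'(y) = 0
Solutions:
 h(y) = C1 + Integral(y/cos(y), y)


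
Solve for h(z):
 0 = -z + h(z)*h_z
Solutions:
 h(z) = -sqrt(C1 + z^2)
 h(z) = sqrt(C1 + z^2)


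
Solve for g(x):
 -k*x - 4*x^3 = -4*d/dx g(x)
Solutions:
 g(x) = C1 + k*x^2/8 + x^4/4


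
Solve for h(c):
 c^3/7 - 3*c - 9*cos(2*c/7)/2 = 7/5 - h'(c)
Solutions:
 h(c) = C1 - c^4/28 + 3*c^2/2 + 7*c/5 + 63*sin(c/7)*cos(c/7)/2


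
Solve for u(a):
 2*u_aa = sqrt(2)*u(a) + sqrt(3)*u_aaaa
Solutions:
 u(a) = (C1*sin(2^(1/8)*3^(7/8)*a*sin(atan(sqrt(-1 + sqrt(6)))/2)/3) + C2*cos(2^(1/8)*3^(7/8)*a*sin(atan(sqrt(-1 + sqrt(6)))/2)/3))*exp(-2^(1/8)*3^(7/8)*a*cos(atan(sqrt(-1 + sqrt(6)))/2)/3) + (C3*sin(2^(1/8)*3^(7/8)*a*sin(atan(sqrt(-1 + sqrt(6)))/2)/3) + C4*cos(2^(1/8)*3^(7/8)*a*sin(atan(sqrt(-1 + sqrt(6)))/2)/3))*exp(2^(1/8)*3^(7/8)*a*cos(atan(sqrt(-1 + sqrt(6)))/2)/3)


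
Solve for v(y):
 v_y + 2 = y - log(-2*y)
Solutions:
 v(y) = C1 + y^2/2 - y*log(-y) + y*(-1 - log(2))


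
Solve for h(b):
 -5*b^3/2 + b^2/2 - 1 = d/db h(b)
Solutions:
 h(b) = C1 - 5*b^4/8 + b^3/6 - b


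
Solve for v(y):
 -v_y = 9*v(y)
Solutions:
 v(y) = C1*exp(-9*y)


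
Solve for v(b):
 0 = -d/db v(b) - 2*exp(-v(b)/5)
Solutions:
 v(b) = 5*log(C1 - 2*b/5)


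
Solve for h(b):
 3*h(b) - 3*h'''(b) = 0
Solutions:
 h(b) = C3*exp(b) + (C1*sin(sqrt(3)*b/2) + C2*cos(sqrt(3)*b/2))*exp(-b/2)


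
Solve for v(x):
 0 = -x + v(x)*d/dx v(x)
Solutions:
 v(x) = -sqrt(C1 + x^2)
 v(x) = sqrt(C1 + x^2)


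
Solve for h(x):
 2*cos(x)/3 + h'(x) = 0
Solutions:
 h(x) = C1 - 2*sin(x)/3


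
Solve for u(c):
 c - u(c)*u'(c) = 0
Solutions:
 u(c) = -sqrt(C1 + c^2)
 u(c) = sqrt(C1 + c^2)


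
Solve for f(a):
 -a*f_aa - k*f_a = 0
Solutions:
 f(a) = C1 + a^(1 - re(k))*(C2*sin(log(a)*Abs(im(k))) + C3*cos(log(a)*im(k)))


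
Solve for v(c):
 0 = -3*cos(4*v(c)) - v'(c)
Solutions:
 v(c) = -asin((C1 + exp(24*c))/(C1 - exp(24*c)))/4 + pi/4
 v(c) = asin((C1 + exp(24*c))/(C1 - exp(24*c)))/4


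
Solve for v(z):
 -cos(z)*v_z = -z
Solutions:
 v(z) = C1 + Integral(z/cos(z), z)


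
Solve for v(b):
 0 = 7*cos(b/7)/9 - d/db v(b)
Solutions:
 v(b) = C1 + 49*sin(b/7)/9


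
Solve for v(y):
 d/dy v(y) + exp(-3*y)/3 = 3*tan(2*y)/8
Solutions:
 v(y) = C1 + 3*log(tan(2*y)^2 + 1)/32 + exp(-3*y)/9


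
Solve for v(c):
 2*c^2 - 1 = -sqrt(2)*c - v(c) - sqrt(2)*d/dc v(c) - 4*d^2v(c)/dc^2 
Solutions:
 v(c) = -2*c^2 + 3*sqrt(2)*c + (C1*sin(sqrt(14)*c/8) + C2*cos(sqrt(14)*c/8))*exp(-sqrt(2)*c/8) + 11


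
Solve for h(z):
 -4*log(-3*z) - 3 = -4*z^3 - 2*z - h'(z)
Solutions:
 h(z) = C1 - z^4 - z^2 + 4*z*log(-z) + z*(-1 + 4*log(3))


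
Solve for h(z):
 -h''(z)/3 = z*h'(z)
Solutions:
 h(z) = C1 + C2*erf(sqrt(6)*z/2)


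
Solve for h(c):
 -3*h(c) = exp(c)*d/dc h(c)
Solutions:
 h(c) = C1*exp(3*exp(-c))


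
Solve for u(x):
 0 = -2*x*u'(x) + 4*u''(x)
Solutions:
 u(x) = C1 + C2*erfi(x/2)


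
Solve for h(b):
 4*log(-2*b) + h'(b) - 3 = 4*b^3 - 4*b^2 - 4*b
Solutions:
 h(b) = C1 + b^4 - 4*b^3/3 - 2*b^2 - 4*b*log(-b) + b*(7 - 4*log(2))


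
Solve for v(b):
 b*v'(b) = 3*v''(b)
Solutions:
 v(b) = C1 + C2*erfi(sqrt(6)*b/6)


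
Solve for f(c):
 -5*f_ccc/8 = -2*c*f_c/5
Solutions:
 f(c) = C1 + Integral(C2*airyai(2*10^(1/3)*c/5) + C3*airybi(2*10^(1/3)*c/5), c)


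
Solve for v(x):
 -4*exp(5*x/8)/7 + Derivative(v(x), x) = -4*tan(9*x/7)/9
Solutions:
 v(x) = C1 + 32*exp(5*x/8)/35 + 28*log(cos(9*x/7))/81


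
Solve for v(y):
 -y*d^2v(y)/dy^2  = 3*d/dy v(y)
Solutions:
 v(y) = C1 + C2/y^2


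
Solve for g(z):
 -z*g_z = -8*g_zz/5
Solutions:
 g(z) = C1 + C2*erfi(sqrt(5)*z/4)


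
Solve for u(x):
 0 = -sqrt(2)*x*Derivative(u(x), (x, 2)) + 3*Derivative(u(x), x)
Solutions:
 u(x) = C1 + C2*x^(1 + 3*sqrt(2)/2)


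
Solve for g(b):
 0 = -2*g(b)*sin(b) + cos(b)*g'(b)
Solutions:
 g(b) = C1/cos(b)^2


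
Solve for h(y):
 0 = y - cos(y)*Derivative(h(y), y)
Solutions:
 h(y) = C1 + Integral(y/cos(y), y)


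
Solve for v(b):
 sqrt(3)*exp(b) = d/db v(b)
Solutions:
 v(b) = C1 + sqrt(3)*exp(b)


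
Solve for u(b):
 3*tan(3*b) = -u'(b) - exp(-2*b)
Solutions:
 u(b) = C1 - log(tan(3*b)^2 + 1)/2 + exp(-2*b)/2


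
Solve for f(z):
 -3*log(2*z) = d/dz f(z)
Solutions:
 f(z) = C1 - 3*z*log(z) - z*log(8) + 3*z


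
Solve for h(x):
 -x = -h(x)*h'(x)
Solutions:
 h(x) = -sqrt(C1 + x^2)
 h(x) = sqrt(C1 + x^2)


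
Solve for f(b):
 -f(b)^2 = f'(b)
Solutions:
 f(b) = 1/(C1 + b)


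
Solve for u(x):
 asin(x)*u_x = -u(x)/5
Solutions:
 u(x) = C1*exp(-Integral(1/asin(x), x)/5)


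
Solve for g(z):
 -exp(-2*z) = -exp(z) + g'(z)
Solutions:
 g(z) = C1 + exp(z) + exp(-2*z)/2


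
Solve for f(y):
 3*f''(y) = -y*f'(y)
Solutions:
 f(y) = C1 + C2*erf(sqrt(6)*y/6)


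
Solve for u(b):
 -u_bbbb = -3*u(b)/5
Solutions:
 u(b) = C1*exp(-3^(1/4)*5^(3/4)*b/5) + C2*exp(3^(1/4)*5^(3/4)*b/5) + C3*sin(3^(1/4)*5^(3/4)*b/5) + C4*cos(3^(1/4)*5^(3/4)*b/5)


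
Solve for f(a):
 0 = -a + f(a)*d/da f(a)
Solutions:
 f(a) = -sqrt(C1 + a^2)
 f(a) = sqrt(C1 + a^2)


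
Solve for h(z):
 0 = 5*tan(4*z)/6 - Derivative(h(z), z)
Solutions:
 h(z) = C1 - 5*log(cos(4*z))/24


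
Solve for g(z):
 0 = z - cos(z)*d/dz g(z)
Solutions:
 g(z) = C1 + Integral(z/cos(z), z)


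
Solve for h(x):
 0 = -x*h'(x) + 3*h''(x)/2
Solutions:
 h(x) = C1 + C2*erfi(sqrt(3)*x/3)


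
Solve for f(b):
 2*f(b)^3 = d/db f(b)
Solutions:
 f(b) = -sqrt(2)*sqrt(-1/(C1 + 2*b))/2
 f(b) = sqrt(2)*sqrt(-1/(C1 + 2*b))/2


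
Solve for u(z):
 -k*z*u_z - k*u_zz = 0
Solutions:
 u(z) = C1 + C2*erf(sqrt(2)*z/2)


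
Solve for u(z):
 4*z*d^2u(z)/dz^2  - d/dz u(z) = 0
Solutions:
 u(z) = C1 + C2*z^(5/4)


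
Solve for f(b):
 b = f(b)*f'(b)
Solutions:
 f(b) = -sqrt(C1 + b^2)
 f(b) = sqrt(C1 + b^2)


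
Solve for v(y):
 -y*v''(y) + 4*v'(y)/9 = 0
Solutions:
 v(y) = C1 + C2*y^(13/9)


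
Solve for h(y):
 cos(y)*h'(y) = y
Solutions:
 h(y) = C1 + Integral(y/cos(y), y)


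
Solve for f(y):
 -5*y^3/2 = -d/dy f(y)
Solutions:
 f(y) = C1 + 5*y^4/8


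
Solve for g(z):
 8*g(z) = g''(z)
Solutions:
 g(z) = C1*exp(-2*sqrt(2)*z) + C2*exp(2*sqrt(2)*z)


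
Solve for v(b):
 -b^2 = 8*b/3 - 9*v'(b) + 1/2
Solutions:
 v(b) = C1 + b^3/27 + 4*b^2/27 + b/18


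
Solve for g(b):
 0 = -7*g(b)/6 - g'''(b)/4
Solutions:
 g(b) = C3*exp(-14^(1/3)*3^(2/3)*b/3) + (C1*sin(14^(1/3)*3^(1/6)*b/2) + C2*cos(14^(1/3)*3^(1/6)*b/2))*exp(14^(1/3)*3^(2/3)*b/6)


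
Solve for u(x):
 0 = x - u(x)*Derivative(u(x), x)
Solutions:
 u(x) = -sqrt(C1 + x^2)
 u(x) = sqrt(C1 + x^2)


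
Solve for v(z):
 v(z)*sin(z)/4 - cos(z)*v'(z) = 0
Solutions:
 v(z) = C1/cos(z)^(1/4)


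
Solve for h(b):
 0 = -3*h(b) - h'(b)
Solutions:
 h(b) = C1*exp(-3*b)


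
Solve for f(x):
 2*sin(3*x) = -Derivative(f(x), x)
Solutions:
 f(x) = C1 + 2*cos(3*x)/3


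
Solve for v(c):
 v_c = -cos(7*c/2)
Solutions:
 v(c) = C1 - 2*sin(7*c/2)/7


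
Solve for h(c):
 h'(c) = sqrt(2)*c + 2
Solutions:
 h(c) = C1 + sqrt(2)*c^2/2 + 2*c


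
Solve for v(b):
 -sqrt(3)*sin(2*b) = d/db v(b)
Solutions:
 v(b) = C1 + sqrt(3)*cos(2*b)/2


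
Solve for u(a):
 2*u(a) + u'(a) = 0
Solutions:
 u(a) = C1*exp(-2*a)


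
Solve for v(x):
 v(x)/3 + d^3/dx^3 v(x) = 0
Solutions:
 v(x) = C3*exp(-3^(2/3)*x/3) + (C1*sin(3^(1/6)*x/2) + C2*cos(3^(1/6)*x/2))*exp(3^(2/3)*x/6)


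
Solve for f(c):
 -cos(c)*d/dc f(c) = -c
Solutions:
 f(c) = C1 + Integral(c/cos(c), c)


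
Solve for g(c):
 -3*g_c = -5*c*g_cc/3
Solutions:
 g(c) = C1 + C2*c^(14/5)


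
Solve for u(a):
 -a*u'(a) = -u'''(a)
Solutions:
 u(a) = C1 + Integral(C2*airyai(a) + C3*airybi(a), a)


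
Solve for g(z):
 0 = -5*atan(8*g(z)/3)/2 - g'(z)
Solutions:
 Integral(1/atan(8*_y/3), (_y, g(z))) = C1 - 5*z/2


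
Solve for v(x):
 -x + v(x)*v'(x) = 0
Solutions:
 v(x) = -sqrt(C1 + x^2)
 v(x) = sqrt(C1 + x^2)


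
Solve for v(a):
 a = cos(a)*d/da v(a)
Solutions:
 v(a) = C1 + Integral(a/cos(a), a)


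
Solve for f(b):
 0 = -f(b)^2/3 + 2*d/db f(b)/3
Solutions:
 f(b) = -2/(C1 + b)


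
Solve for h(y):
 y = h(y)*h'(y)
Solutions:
 h(y) = -sqrt(C1 + y^2)
 h(y) = sqrt(C1 + y^2)


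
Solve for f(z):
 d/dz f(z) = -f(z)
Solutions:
 f(z) = C1*exp(-z)


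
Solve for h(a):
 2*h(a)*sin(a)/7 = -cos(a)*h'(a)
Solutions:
 h(a) = C1*cos(a)^(2/7)


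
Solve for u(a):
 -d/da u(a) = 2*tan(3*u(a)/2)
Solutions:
 u(a) = -2*asin(C1*exp(-3*a))/3 + 2*pi/3
 u(a) = 2*asin(C1*exp(-3*a))/3


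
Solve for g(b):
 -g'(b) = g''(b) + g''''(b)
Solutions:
 g(b) = C1 + C2*exp(6^(1/3)*b*(-2*3^(1/3)/(9 + sqrt(93))^(1/3) + 2^(1/3)*(9 + sqrt(93))^(1/3))/12)*sin(2^(1/3)*3^(1/6)*b*(6/(9 + sqrt(93))^(1/3) + 2^(1/3)*3^(2/3)*(9 + sqrt(93))^(1/3))/12) + C3*exp(6^(1/3)*b*(-2*3^(1/3)/(9 + sqrt(93))^(1/3) + 2^(1/3)*(9 + sqrt(93))^(1/3))/12)*cos(2^(1/3)*3^(1/6)*b*(6/(9 + sqrt(93))^(1/3) + 2^(1/3)*3^(2/3)*(9 + sqrt(93))^(1/3))/12) + C4*exp(-6^(1/3)*b*(-2*3^(1/3)/(9 + sqrt(93))^(1/3) + 2^(1/3)*(9 + sqrt(93))^(1/3))/6)


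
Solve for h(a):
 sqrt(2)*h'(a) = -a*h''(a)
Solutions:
 h(a) = C1 + C2*a^(1 - sqrt(2))


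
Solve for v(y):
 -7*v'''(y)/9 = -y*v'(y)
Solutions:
 v(y) = C1 + Integral(C2*airyai(21^(2/3)*y/7) + C3*airybi(21^(2/3)*y/7), y)


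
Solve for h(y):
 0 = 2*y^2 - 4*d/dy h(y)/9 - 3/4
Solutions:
 h(y) = C1 + 3*y^3/2 - 27*y/16


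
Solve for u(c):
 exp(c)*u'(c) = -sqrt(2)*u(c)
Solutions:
 u(c) = C1*exp(sqrt(2)*exp(-c))


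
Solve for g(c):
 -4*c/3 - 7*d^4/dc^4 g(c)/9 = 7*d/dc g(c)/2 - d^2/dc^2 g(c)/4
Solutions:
 g(c) = C1 + C2*exp(21^(1/3)*c*(21^(1/3)/(sqrt(86415) + 294)^(1/3) + (sqrt(86415) + 294)^(1/3))/28)*sin(3^(1/6)*7^(1/3)*c*(-3^(2/3)*(sqrt(86415) + 294)^(1/3) + 3*7^(1/3)/(sqrt(86415) + 294)^(1/3))/28) + C3*exp(21^(1/3)*c*(21^(1/3)/(sqrt(86415) + 294)^(1/3) + (sqrt(86415) + 294)^(1/3))/28)*cos(3^(1/6)*7^(1/3)*c*(-3^(2/3)*(sqrt(86415) + 294)^(1/3) + 3*7^(1/3)/(sqrt(86415) + 294)^(1/3))/28) + C4*exp(-21^(1/3)*c*(21^(1/3)/(sqrt(86415) + 294)^(1/3) + (sqrt(86415) + 294)^(1/3))/14) - 4*c^2/21 - 4*c/147


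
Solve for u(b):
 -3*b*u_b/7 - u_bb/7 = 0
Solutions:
 u(b) = C1 + C2*erf(sqrt(6)*b/2)


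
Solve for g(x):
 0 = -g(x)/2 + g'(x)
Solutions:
 g(x) = C1*exp(x/2)


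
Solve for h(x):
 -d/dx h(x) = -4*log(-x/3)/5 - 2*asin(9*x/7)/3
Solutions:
 h(x) = C1 + 4*x*log(-x)/5 + 2*x*asin(9*x/7)/3 - 4*x*log(3)/5 - 4*x/5 + 2*sqrt(49 - 81*x^2)/27


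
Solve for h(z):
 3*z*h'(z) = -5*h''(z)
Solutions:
 h(z) = C1 + C2*erf(sqrt(30)*z/10)


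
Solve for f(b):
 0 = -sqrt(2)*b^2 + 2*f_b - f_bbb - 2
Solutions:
 f(b) = C1 + C2*exp(-sqrt(2)*b) + C3*exp(sqrt(2)*b) + sqrt(2)*b^3/6 + sqrt(2)*b/2 + b


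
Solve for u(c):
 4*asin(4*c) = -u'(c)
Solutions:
 u(c) = C1 - 4*c*asin(4*c) - sqrt(1 - 16*c^2)


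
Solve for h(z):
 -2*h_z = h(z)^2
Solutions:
 h(z) = 2/(C1 + z)


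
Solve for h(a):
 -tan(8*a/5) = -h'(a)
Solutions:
 h(a) = C1 - 5*log(cos(8*a/5))/8


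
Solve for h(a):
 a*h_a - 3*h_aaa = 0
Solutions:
 h(a) = C1 + Integral(C2*airyai(3^(2/3)*a/3) + C3*airybi(3^(2/3)*a/3), a)


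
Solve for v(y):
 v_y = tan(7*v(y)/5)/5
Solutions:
 v(y) = -5*asin(C1*exp(7*y/25))/7 + 5*pi/7
 v(y) = 5*asin(C1*exp(7*y/25))/7


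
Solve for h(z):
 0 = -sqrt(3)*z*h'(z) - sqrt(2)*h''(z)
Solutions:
 h(z) = C1 + C2*erf(6^(1/4)*z/2)


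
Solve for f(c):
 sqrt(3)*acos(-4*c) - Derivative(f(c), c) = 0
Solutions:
 f(c) = C1 + sqrt(3)*(c*acos(-4*c) + sqrt(1 - 16*c^2)/4)


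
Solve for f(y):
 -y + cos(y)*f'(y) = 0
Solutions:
 f(y) = C1 + Integral(y/cos(y), y)


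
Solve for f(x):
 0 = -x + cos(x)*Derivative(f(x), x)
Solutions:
 f(x) = C1 + Integral(x/cos(x), x)


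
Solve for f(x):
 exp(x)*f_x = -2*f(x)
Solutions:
 f(x) = C1*exp(2*exp(-x))


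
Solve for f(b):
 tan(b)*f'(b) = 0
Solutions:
 f(b) = C1


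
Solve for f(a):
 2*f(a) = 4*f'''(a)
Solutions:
 f(a) = C3*exp(2^(2/3)*a/2) + (C1*sin(2^(2/3)*sqrt(3)*a/4) + C2*cos(2^(2/3)*sqrt(3)*a/4))*exp(-2^(2/3)*a/4)


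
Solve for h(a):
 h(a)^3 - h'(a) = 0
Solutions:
 h(a) = -sqrt(2)*sqrt(-1/(C1 + a))/2
 h(a) = sqrt(2)*sqrt(-1/(C1 + a))/2


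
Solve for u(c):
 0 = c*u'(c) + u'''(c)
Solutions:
 u(c) = C1 + Integral(C2*airyai(-c) + C3*airybi(-c), c)


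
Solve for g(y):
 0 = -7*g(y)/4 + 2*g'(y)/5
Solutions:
 g(y) = C1*exp(35*y/8)


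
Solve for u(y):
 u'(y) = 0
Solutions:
 u(y) = C1


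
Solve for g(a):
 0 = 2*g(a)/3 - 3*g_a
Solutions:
 g(a) = C1*exp(2*a/9)


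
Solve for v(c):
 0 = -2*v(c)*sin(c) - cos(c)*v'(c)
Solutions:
 v(c) = C1*cos(c)^2


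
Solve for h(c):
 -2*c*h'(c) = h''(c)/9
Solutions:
 h(c) = C1 + C2*erf(3*c)


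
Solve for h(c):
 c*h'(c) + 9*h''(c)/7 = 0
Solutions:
 h(c) = C1 + C2*erf(sqrt(14)*c/6)


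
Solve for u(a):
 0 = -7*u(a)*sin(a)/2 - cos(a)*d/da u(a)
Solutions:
 u(a) = C1*cos(a)^(7/2)


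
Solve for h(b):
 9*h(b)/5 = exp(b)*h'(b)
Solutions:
 h(b) = C1*exp(-9*exp(-b)/5)


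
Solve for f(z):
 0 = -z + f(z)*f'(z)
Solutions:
 f(z) = -sqrt(C1 + z^2)
 f(z) = sqrt(C1 + z^2)


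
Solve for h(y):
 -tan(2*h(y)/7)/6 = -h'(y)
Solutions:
 h(y) = -7*asin(C1*exp(y/21))/2 + 7*pi/2
 h(y) = 7*asin(C1*exp(y/21))/2


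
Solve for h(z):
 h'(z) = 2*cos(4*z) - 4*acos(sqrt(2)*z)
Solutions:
 h(z) = C1 - 4*z*acos(sqrt(2)*z) + 2*sqrt(2)*sqrt(1 - 2*z^2) + sin(4*z)/2


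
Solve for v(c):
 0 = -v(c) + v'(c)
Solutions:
 v(c) = C1*exp(c)


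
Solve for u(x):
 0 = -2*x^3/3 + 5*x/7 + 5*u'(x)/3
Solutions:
 u(x) = C1 + x^4/10 - 3*x^2/14


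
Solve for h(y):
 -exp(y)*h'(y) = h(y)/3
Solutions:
 h(y) = C1*exp(exp(-y)/3)


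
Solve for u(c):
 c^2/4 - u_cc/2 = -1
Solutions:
 u(c) = C1 + C2*c + c^4/24 + c^2


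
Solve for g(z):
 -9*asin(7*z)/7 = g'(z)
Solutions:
 g(z) = C1 - 9*z*asin(7*z)/7 - 9*sqrt(1 - 49*z^2)/49


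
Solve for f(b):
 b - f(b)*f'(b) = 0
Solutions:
 f(b) = -sqrt(C1 + b^2)
 f(b) = sqrt(C1 + b^2)


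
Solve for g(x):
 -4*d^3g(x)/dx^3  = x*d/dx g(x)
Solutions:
 g(x) = C1 + Integral(C2*airyai(-2^(1/3)*x/2) + C3*airybi(-2^(1/3)*x/2), x)


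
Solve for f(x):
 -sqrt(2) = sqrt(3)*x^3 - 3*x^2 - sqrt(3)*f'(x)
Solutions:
 f(x) = C1 + x^4/4 - sqrt(3)*x^3/3 + sqrt(6)*x/3


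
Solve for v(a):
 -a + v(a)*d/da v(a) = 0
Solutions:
 v(a) = -sqrt(C1 + a^2)
 v(a) = sqrt(C1 + a^2)


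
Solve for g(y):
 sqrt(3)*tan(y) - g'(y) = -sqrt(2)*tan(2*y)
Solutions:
 g(y) = C1 - sqrt(3)*log(cos(y)) - sqrt(2)*log(cos(2*y))/2


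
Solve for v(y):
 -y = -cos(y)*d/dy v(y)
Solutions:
 v(y) = C1 + Integral(y/cos(y), y)


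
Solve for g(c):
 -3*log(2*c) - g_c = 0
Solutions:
 g(c) = C1 - 3*c*log(c) - c*log(8) + 3*c


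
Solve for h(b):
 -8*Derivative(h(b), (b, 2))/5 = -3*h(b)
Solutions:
 h(b) = C1*exp(-sqrt(30)*b/4) + C2*exp(sqrt(30)*b/4)


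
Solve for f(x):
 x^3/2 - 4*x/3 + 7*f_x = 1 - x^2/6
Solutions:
 f(x) = C1 - x^4/56 - x^3/126 + 2*x^2/21 + x/7


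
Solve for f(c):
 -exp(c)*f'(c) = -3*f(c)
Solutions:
 f(c) = C1*exp(-3*exp(-c))


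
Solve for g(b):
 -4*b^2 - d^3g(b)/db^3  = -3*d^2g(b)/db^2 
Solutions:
 g(b) = C1 + C2*b + C3*exp(3*b) + b^4/9 + 4*b^3/27 + 4*b^2/27


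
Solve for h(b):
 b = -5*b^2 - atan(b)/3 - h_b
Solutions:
 h(b) = C1 - 5*b^3/3 - b^2/2 - b*atan(b)/3 + log(b^2 + 1)/6


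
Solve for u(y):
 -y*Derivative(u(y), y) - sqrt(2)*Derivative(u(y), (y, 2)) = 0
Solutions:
 u(y) = C1 + C2*erf(2^(1/4)*y/2)


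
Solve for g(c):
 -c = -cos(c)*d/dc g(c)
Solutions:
 g(c) = C1 + Integral(c/cos(c), c)


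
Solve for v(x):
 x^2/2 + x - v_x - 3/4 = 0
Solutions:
 v(x) = C1 + x^3/6 + x^2/2 - 3*x/4


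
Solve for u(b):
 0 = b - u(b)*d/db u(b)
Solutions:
 u(b) = -sqrt(C1 + b^2)
 u(b) = sqrt(C1 + b^2)


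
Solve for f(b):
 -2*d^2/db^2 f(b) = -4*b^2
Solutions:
 f(b) = C1 + C2*b + b^4/6


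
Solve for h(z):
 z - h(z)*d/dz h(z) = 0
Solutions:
 h(z) = -sqrt(C1 + z^2)
 h(z) = sqrt(C1 + z^2)


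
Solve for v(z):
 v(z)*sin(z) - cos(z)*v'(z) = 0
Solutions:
 v(z) = C1/cos(z)


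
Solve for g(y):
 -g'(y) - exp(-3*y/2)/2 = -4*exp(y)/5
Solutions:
 g(y) = C1 + 4*exp(y)/5 + exp(-3*y/2)/3


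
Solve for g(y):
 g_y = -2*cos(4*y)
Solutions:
 g(y) = C1 - sin(4*y)/2


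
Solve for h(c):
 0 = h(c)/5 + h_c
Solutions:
 h(c) = C1*exp(-c/5)


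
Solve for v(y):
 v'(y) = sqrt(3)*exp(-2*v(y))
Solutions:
 v(y) = log(-sqrt(C1 + 2*sqrt(3)*y))
 v(y) = log(C1 + 2*sqrt(3)*y)/2


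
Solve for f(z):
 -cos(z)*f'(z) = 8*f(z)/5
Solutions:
 f(z) = C1*(sin(z) - 1)^(4/5)/(sin(z) + 1)^(4/5)


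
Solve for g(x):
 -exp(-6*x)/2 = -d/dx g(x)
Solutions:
 g(x) = C1 - exp(-6*x)/12


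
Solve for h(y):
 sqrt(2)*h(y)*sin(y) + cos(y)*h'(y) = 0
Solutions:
 h(y) = C1*cos(y)^(sqrt(2))


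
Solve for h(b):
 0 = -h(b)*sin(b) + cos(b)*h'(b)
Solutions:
 h(b) = C1/cos(b)


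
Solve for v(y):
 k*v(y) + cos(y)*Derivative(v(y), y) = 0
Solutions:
 v(y) = C1*exp(k*(log(sin(y) - 1) - log(sin(y) + 1))/2)


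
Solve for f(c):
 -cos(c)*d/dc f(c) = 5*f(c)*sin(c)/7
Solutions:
 f(c) = C1*cos(c)^(5/7)


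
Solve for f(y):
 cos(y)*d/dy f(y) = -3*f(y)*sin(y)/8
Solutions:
 f(y) = C1*cos(y)^(3/8)


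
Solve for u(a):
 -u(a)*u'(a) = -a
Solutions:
 u(a) = -sqrt(C1 + a^2)
 u(a) = sqrt(C1 + a^2)


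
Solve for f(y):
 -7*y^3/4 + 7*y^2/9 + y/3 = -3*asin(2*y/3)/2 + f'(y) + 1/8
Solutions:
 f(y) = C1 - 7*y^4/16 + 7*y^3/27 + y^2/6 + 3*y*asin(2*y/3)/2 - y/8 + 3*sqrt(9 - 4*y^2)/4


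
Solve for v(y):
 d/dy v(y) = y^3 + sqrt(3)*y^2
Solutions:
 v(y) = C1 + y^4/4 + sqrt(3)*y^3/3


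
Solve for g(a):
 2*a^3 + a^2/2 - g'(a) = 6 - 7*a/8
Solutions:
 g(a) = C1 + a^4/2 + a^3/6 + 7*a^2/16 - 6*a


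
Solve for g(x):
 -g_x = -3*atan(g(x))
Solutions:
 Integral(1/atan(_y), (_y, g(x))) = C1 + 3*x


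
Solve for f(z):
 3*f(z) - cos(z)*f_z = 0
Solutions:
 f(z) = C1*(sin(z) + 1)^(3/2)/(sin(z) - 1)^(3/2)


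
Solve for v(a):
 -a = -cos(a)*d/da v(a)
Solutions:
 v(a) = C1 + Integral(a/cos(a), a)


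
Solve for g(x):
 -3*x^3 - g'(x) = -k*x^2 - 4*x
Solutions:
 g(x) = C1 + k*x^3/3 - 3*x^4/4 + 2*x^2


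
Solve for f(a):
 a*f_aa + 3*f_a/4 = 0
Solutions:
 f(a) = C1 + C2*a^(1/4)


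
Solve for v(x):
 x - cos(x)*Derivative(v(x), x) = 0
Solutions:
 v(x) = C1 + Integral(x/cos(x), x)


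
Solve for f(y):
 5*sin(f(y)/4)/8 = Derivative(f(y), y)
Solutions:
 -5*y/8 + 2*log(cos(f(y)/4) - 1) - 2*log(cos(f(y)/4) + 1) = C1


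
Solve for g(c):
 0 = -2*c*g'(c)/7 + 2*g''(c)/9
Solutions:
 g(c) = C1 + C2*erfi(3*sqrt(14)*c/14)


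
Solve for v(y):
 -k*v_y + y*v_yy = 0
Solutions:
 v(y) = C1 + y^(re(k) + 1)*(C2*sin(log(y)*Abs(im(k))) + C3*cos(log(y)*im(k)))


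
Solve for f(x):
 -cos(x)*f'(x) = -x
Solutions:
 f(x) = C1 + Integral(x/cos(x), x)


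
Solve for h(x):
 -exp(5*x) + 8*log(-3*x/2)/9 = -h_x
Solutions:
 h(x) = C1 - 8*x*log(-x)/9 + 8*x*(-log(3) + log(2) + 1)/9 + exp(5*x)/5


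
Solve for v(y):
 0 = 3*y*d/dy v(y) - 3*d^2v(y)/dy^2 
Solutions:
 v(y) = C1 + C2*erfi(sqrt(2)*y/2)


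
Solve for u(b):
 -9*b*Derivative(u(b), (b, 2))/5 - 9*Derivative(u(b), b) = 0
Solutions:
 u(b) = C1 + C2/b^4


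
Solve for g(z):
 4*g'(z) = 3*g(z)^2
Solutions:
 g(z) = -4/(C1 + 3*z)


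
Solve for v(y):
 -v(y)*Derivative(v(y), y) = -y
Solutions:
 v(y) = -sqrt(C1 + y^2)
 v(y) = sqrt(C1 + y^2)


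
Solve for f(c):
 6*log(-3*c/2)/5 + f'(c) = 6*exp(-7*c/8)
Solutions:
 f(c) = C1 - 6*c*log(-c)/5 + 6*c*(-log(3) + log(2) + 1)/5 - 48*exp(-7*c/8)/7


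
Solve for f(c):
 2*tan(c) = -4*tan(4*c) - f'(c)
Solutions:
 f(c) = C1 + 2*log(cos(c)) + log(cos(4*c))


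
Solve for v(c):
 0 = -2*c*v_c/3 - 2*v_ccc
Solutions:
 v(c) = C1 + Integral(C2*airyai(-3^(2/3)*c/3) + C3*airybi(-3^(2/3)*c/3), c)


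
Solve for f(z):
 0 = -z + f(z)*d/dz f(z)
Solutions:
 f(z) = -sqrt(C1 + z^2)
 f(z) = sqrt(C1 + z^2)


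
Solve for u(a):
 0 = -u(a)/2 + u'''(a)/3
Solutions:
 u(a) = C3*exp(2^(2/3)*3^(1/3)*a/2) + (C1*sin(2^(2/3)*3^(5/6)*a/4) + C2*cos(2^(2/3)*3^(5/6)*a/4))*exp(-2^(2/3)*3^(1/3)*a/4)


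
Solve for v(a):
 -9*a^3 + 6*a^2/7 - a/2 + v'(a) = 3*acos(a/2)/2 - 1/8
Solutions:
 v(a) = C1 + 9*a^4/4 - 2*a^3/7 + a^2/4 + 3*a*acos(a/2)/2 - a/8 - 3*sqrt(4 - a^2)/2


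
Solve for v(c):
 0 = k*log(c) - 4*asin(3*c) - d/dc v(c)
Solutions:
 v(c) = C1 + c*k*(log(c) - 1) - 4*c*asin(3*c) - 4*sqrt(1 - 9*c^2)/3


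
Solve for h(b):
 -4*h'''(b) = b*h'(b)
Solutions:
 h(b) = C1 + Integral(C2*airyai(-2^(1/3)*b/2) + C3*airybi(-2^(1/3)*b/2), b)


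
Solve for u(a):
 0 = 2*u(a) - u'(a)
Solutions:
 u(a) = C1*exp(2*a)


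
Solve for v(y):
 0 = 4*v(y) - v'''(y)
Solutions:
 v(y) = C3*exp(2^(2/3)*y) + (C1*sin(2^(2/3)*sqrt(3)*y/2) + C2*cos(2^(2/3)*sqrt(3)*y/2))*exp(-2^(2/3)*y/2)


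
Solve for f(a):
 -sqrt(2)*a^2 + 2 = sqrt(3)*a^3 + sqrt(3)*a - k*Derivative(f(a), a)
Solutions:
 f(a) = C1 + sqrt(3)*a^4/(4*k) + sqrt(2)*a^3/(3*k) + sqrt(3)*a^2/(2*k) - 2*a/k


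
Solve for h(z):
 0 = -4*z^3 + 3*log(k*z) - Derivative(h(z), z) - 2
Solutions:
 h(z) = C1 - z^4 + 3*z*log(k*z) - 5*z


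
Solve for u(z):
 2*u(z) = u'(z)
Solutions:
 u(z) = C1*exp(2*z)


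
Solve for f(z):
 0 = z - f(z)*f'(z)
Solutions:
 f(z) = -sqrt(C1 + z^2)
 f(z) = sqrt(C1 + z^2)


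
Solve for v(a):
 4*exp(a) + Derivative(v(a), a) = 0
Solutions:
 v(a) = C1 - 4*exp(a)


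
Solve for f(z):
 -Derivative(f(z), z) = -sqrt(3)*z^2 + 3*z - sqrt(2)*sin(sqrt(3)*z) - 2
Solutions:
 f(z) = C1 + sqrt(3)*z^3/3 - 3*z^2/2 + 2*z - sqrt(6)*cos(sqrt(3)*z)/3


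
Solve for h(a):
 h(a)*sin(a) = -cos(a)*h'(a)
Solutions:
 h(a) = C1*cos(a)


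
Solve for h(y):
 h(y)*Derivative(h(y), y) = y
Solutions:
 h(y) = -sqrt(C1 + y^2)
 h(y) = sqrt(C1 + y^2)


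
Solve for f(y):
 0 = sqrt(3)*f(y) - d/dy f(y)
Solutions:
 f(y) = C1*exp(sqrt(3)*y)


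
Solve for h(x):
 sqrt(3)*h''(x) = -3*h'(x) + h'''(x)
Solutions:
 h(x) = C1 + C2*exp(x*(-sqrt(15) + sqrt(3))/2) + C3*exp(x*(sqrt(3) + sqrt(15))/2)


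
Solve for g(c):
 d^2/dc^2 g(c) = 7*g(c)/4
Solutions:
 g(c) = C1*exp(-sqrt(7)*c/2) + C2*exp(sqrt(7)*c/2)


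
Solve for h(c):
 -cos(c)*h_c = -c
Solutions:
 h(c) = C1 + Integral(c/cos(c), c)


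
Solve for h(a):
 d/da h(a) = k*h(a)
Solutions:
 h(a) = C1*exp(a*k)


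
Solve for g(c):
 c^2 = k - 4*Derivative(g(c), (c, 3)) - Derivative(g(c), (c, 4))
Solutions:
 g(c) = C1 + C2*c + C3*c^2 + C4*exp(-4*c) - c^5/240 + c^4/192 + c^3*(8*k - 1)/192


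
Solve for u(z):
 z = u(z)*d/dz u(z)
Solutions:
 u(z) = -sqrt(C1 + z^2)
 u(z) = sqrt(C1 + z^2)


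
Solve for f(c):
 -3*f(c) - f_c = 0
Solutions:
 f(c) = C1*exp(-3*c)


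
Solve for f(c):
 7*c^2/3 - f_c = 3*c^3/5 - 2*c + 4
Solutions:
 f(c) = C1 - 3*c^4/20 + 7*c^3/9 + c^2 - 4*c


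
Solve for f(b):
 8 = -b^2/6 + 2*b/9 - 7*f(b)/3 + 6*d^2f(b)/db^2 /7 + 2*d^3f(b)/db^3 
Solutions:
 f(b) = C1*exp(-b*(6*12^(1/3)/(49*sqrt(2377) + 2389)^(1/3) + 12 + 18^(1/3)*(49*sqrt(2377) + 2389)^(1/3))/84)*sin(2^(1/3)*3^(1/6)*b*(-(49*sqrt(2377) + 2389)^(1/3) + 2*2^(1/3)*3^(2/3)/(49*sqrt(2377) + 2389)^(1/3))/28) + C2*exp(-b*(6*12^(1/3)/(49*sqrt(2377) + 2389)^(1/3) + 12 + 18^(1/3)*(49*sqrt(2377) + 2389)^(1/3))/84)*cos(2^(1/3)*3^(1/6)*b*(-(49*sqrt(2377) + 2389)^(1/3) + 2*2^(1/3)*3^(2/3)/(49*sqrt(2377) + 2389)^(1/3))/28) + C3*exp(b*(-6 + 6*12^(1/3)/(49*sqrt(2377) + 2389)^(1/3) + 18^(1/3)*(49*sqrt(2377) + 2389)^(1/3))/42) - b^2/14 + 2*b/21 - 1194/343


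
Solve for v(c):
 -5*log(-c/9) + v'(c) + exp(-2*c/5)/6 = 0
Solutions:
 v(c) = C1 + 5*c*log(-c) + 5*c*(-2*log(3) - 1) + 5*exp(-2*c/5)/12


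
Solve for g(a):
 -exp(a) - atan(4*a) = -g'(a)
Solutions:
 g(a) = C1 + a*atan(4*a) + exp(a) - log(16*a^2 + 1)/8


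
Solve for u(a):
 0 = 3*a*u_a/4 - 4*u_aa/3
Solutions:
 u(a) = C1 + C2*erfi(3*sqrt(2)*a/8)


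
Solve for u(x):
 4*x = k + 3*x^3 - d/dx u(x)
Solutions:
 u(x) = C1 + k*x + 3*x^4/4 - 2*x^2


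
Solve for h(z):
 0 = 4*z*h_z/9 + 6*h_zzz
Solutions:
 h(z) = C1 + Integral(C2*airyai(-2^(1/3)*z/3) + C3*airybi(-2^(1/3)*z/3), z)


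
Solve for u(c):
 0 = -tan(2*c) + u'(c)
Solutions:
 u(c) = C1 - log(cos(2*c))/2


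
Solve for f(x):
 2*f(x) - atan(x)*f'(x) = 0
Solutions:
 f(x) = C1*exp(2*Integral(1/atan(x), x))


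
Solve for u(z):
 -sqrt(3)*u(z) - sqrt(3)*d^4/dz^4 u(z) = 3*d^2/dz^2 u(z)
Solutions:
 u(z) = C1*exp(-z*(-sqrt(6) + sqrt(2))/4)*sin(z*(sqrt(2) + sqrt(6))/4) + C2*exp(-z*(-sqrt(6) + sqrt(2))/4)*cos(z*(sqrt(2) + sqrt(6))/4) + C3*exp(z*(-sqrt(6) + sqrt(2))/4)*sin(z*(sqrt(2) + sqrt(6))/4) + C4*exp(z*(-sqrt(6) + sqrt(2))/4)*cos(z*(sqrt(2) + sqrt(6))/4)


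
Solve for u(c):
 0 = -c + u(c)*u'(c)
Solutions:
 u(c) = -sqrt(C1 + c^2)
 u(c) = sqrt(C1 + c^2)


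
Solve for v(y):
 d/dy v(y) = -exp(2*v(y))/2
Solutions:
 v(y) = log(-1/(C1 - y))/2
 v(y) = log(-sqrt(1/(C1 + y)))


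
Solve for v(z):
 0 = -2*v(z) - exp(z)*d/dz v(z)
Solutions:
 v(z) = C1*exp(2*exp(-z))


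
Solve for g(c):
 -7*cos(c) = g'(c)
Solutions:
 g(c) = C1 - 7*sin(c)


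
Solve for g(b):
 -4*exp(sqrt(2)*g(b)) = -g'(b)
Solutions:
 g(b) = sqrt(2)*(2*log(-1/(C1 + 4*b)) - log(2))/4


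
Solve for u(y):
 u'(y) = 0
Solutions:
 u(y) = C1


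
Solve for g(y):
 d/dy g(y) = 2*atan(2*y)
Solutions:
 g(y) = C1 + 2*y*atan(2*y) - log(4*y^2 + 1)/2


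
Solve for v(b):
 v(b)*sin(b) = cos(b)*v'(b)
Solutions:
 v(b) = C1/cos(b)


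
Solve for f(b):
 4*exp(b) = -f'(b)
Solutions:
 f(b) = C1 - 4*exp(b)


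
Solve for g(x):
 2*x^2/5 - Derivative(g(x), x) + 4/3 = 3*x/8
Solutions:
 g(x) = C1 + 2*x^3/15 - 3*x^2/16 + 4*x/3


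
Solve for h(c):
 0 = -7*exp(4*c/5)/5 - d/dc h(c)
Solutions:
 h(c) = C1 - 7*exp(4*c/5)/4


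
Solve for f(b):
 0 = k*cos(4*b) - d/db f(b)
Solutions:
 f(b) = C1 + k*sin(4*b)/4


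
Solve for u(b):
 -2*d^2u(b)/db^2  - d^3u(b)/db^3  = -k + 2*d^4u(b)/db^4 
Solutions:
 u(b) = C1 + C2*b + b^2*k/4 + (C3*sin(sqrt(15)*b/4) + C4*cos(sqrt(15)*b/4))*exp(-b/4)


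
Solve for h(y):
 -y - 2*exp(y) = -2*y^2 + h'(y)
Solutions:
 h(y) = C1 + 2*y^3/3 - y^2/2 - 2*exp(y)


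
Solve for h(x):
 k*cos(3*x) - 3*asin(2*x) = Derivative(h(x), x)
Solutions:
 h(x) = C1 + k*sin(3*x)/3 - 3*x*asin(2*x) - 3*sqrt(1 - 4*x^2)/2


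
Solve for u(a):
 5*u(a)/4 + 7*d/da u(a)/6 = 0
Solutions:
 u(a) = C1*exp(-15*a/14)


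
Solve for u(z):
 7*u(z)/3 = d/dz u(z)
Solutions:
 u(z) = C1*exp(7*z/3)


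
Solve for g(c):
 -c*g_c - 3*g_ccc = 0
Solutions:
 g(c) = C1 + Integral(C2*airyai(-3^(2/3)*c/3) + C3*airybi(-3^(2/3)*c/3), c)


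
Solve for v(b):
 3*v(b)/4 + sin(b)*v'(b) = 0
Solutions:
 v(b) = C1*(cos(b) + 1)^(3/8)/(cos(b) - 1)^(3/8)


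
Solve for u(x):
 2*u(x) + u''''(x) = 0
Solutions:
 u(x) = (C1*sin(2^(3/4)*x/2) + C2*cos(2^(3/4)*x/2))*exp(-2^(3/4)*x/2) + (C3*sin(2^(3/4)*x/2) + C4*cos(2^(3/4)*x/2))*exp(2^(3/4)*x/2)


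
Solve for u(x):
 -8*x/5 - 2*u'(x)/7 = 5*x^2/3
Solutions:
 u(x) = C1 - 35*x^3/18 - 14*x^2/5


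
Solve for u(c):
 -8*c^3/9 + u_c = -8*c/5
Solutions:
 u(c) = C1 + 2*c^4/9 - 4*c^2/5


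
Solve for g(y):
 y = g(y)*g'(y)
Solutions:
 g(y) = -sqrt(C1 + y^2)
 g(y) = sqrt(C1 + y^2)


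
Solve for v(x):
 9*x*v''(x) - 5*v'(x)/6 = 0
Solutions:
 v(x) = C1 + C2*x^(59/54)


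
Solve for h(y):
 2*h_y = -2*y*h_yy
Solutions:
 h(y) = C1 + C2*log(y)


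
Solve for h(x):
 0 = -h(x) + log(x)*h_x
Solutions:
 h(x) = C1*exp(li(x))


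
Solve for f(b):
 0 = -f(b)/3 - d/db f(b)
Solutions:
 f(b) = C1*exp(-b/3)


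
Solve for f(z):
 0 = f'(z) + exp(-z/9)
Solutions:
 f(z) = C1 + 9*exp(-z/9)


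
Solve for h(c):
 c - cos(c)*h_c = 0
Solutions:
 h(c) = C1 + Integral(c/cos(c), c)


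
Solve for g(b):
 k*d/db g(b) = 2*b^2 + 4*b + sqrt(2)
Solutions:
 g(b) = C1 + 2*b^3/(3*k) + 2*b^2/k + sqrt(2)*b/k


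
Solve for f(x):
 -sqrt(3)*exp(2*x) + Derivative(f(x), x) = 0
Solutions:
 f(x) = C1 + sqrt(3)*exp(2*x)/2


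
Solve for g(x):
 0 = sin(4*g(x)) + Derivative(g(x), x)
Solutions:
 g(x) = -acos((-C1 - exp(8*x))/(C1 - exp(8*x)))/4 + pi/2
 g(x) = acos((-C1 - exp(8*x))/(C1 - exp(8*x)))/4


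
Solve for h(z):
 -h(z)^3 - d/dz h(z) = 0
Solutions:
 h(z) = -sqrt(2)*sqrt(-1/(C1 - z))/2
 h(z) = sqrt(2)*sqrt(-1/(C1 - z))/2


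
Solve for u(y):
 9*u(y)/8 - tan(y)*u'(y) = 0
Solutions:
 u(y) = C1*sin(y)^(9/8)


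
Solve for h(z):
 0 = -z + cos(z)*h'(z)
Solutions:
 h(z) = C1 + Integral(z/cos(z), z)


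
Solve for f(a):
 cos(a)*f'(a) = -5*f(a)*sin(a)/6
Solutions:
 f(a) = C1*cos(a)^(5/6)


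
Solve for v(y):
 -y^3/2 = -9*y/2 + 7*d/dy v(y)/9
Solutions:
 v(y) = C1 - 9*y^4/56 + 81*y^2/28


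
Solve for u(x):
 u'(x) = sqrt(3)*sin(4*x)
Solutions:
 u(x) = C1 - sqrt(3)*cos(4*x)/4


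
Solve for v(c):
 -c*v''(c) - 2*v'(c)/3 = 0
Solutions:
 v(c) = C1 + C2*c^(1/3)


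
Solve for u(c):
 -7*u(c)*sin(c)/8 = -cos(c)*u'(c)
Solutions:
 u(c) = C1/cos(c)^(7/8)


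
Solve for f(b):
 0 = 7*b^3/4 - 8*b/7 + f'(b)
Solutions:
 f(b) = C1 - 7*b^4/16 + 4*b^2/7


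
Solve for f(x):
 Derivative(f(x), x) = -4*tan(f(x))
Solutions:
 f(x) = pi - asin(C1*exp(-4*x))
 f(x) = asin(C1*exp(-4*x))


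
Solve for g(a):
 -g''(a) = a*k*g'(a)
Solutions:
 g(a) = Piecewise((-sqrt(2)*sqrt(pi)*C1*erf(sqrt(2)*a*sqrt(k)/2)/(2*sqrt(k)) - C2, (k > 0) | (k < 0)), (-C1*a - C2, True))


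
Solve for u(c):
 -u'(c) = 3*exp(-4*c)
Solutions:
 u(c) = C1 + 3*exp(-4*c)/4


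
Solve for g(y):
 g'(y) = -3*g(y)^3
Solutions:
 g(y) = -sqrt(2)*sqrt(-1/(C1 - 3*y))/2
 g(y) = sqrt(2)*sqrt(-1/(C1 - 3*y))/2


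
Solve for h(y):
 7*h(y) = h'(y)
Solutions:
 h(y) = C1*exp(7*y)


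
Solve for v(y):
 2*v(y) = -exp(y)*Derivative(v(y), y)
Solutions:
 v(y) = C1*exp(2*exp(-y))


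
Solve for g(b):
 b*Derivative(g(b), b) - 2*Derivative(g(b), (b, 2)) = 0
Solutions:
 g(b) = C1 + C2*erfi(b/2)


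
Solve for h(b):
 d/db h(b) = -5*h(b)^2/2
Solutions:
 h(b) = 2/(C1 + 5*b)


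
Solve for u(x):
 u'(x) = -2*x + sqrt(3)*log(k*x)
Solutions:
 u(x) = C1 - x^2 + sqrt(3)*x*log(k*x) - sqrt(3)*x


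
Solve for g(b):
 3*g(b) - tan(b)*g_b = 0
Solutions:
 g(b) = C1*sin(b)^3


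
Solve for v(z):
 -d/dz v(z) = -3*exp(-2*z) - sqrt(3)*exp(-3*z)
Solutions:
 v(z) = C1 - 3*exp(-2*z)/2 - sqrt(3)*exp(-3*z)/3


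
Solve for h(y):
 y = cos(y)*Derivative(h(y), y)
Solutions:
 h(y) = C1 + Integral(y/cos(y), y)


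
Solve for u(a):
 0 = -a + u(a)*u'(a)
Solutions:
 u(a) = -sqrt(C1 + a^2)
 u(a) = sqrt(C1 + a^2)


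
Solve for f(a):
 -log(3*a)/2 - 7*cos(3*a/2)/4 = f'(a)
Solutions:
 f(a) = C1 - a*log(a)/2 - a*log(3)/2 + a/2 - 7*sin(3*a/2)/6


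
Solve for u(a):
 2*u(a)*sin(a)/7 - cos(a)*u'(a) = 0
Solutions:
 u(a) = C1/cos(a)^(2/7)


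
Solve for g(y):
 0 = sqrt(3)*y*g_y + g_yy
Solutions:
 g(y) = C1 + C2*erf(sqrt(2)*3^(1/4)*y/2)


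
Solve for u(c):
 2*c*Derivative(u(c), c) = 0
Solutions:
 u(c) = C1


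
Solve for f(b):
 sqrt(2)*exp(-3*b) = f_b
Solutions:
 f(b) = C1 - sqrt(2)*exp(-3*b)/3


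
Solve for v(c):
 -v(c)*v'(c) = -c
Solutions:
 v(c) = -sqrt(C1 + c^2)
 v(c) = sqrt(C1 + c^2)


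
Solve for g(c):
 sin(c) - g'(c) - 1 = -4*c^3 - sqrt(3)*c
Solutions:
 g(c) = C1 + c^4 + sqrt(3)*c^2/2 - c - cos(c)


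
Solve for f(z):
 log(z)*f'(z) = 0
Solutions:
 f(z) = C1


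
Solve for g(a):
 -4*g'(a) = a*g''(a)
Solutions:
 g(a) = C1 + C2/a^3


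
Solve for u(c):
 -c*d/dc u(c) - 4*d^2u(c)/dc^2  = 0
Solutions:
 u(c) = C1 + C2*erf(sqrt(2)*c/4)


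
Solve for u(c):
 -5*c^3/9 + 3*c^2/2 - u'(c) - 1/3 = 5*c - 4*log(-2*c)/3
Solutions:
 u(c) = C1 - 5*c^4/36 + c^3/2 - 5*c^2/2 + 4*c*log(-c)/3 + c*(-5 + 4*log(2))/3


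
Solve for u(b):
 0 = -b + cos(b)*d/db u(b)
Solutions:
 u(b) = C1 + Integral(b/cos(b), b)


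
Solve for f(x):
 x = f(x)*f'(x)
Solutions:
 f(x) = -sqrt(C1 + x^2)
 f(x) = sqrt(C1 + x^2)


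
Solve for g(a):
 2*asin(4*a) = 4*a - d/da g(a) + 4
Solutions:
 g(a) = C1 + 2*a^2 - 2*a*asin(4*a) + 4*a - sqrt(1 - 16*a^2)/2


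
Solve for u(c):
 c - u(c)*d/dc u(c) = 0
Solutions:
 u(c) = -sqrt(C1 + c^2)
 u(c) = sqrt(C1 + c^2)


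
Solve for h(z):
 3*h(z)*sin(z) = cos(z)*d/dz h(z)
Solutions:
 h(z) = C1/cos(z)^3


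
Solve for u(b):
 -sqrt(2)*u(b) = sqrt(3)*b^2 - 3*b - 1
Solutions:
 u(b) = -sqrt(6)*b^2/2 + 3*sqrt(2)*b/2 + sqrt(2)/2


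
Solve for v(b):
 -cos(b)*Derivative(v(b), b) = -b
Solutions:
 v(b) = C1 + Integral(b/cos(b), b)


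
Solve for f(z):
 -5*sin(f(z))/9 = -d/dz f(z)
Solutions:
 -5*z/9 + log(cos(f(z)) - 1)/2 - log(cos(f(z)) + 1)/2 = C1


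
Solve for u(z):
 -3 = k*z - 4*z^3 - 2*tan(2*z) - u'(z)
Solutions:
 u(z) = C1 + k*z^2/2 - z^4 + 3*z + log(cos(2*z))


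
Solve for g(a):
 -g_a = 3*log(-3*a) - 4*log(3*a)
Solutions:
 g(a) = C1 + a*log(a) + a*(-1 + log(3) - 3*I*pi)


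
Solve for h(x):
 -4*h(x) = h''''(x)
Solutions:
 h(x) = (C1*sin(x) + C2*cos(x))*exp(-x) + (C3*sin(x) + C4*cos(x))*exp(x)


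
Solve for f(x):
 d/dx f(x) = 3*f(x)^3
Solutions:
 f(x) = -sqrt(2)*sqrt(-1/(C1 + 3*x))/2
 f(x) = sqrt(2)*sqrt(-1/(C1 + 3*x))/2


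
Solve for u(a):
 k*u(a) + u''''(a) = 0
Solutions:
 u(a) = C1*exp(-a*(-k)^(1/4)) + C2*exp(a*(-k)^(1/4)) + C3*exp(-I*a*(-k)^(1/4)) + C4*exp(I*a*(-k)^(1/4))


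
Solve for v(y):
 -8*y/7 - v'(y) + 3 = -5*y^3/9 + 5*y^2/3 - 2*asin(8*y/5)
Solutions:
 v(y) = C1 + 5*y^4/36 - 5*y^3/9 - 4*y^2/7 + 2*y*asin(8*y/5) + 3*y + sqrt(25 - 64*y^2)/4


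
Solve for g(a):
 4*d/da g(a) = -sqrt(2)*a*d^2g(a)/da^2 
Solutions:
 g(a) = C1 + C2*a^(1 - 2*sqrt(2))


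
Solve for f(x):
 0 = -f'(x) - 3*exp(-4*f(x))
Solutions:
 f(x) = log(-I*(C1 - 12*x)^(1/4))
 f(x) = log(I*(C1 - 12*x)^(1/4))
 f(x) = log(-(C1 - 12*x)^(1/4))
 f(x) = log(C1 - 12*x)/4


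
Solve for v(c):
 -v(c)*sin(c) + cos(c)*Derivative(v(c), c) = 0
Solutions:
 v(c) = C1/cos(c)


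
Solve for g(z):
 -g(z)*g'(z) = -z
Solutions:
 g(z) = -sqrt(C1 + z^2)
 g(z) = sqrt(C1 + z^2)


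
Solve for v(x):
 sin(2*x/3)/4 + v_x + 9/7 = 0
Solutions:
 v(x) = C1 - 9*x/7 + 3*cos(2*x/3)/8


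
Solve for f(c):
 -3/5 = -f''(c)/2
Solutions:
 f(c) = C1 + C2*c + 3*c^2/5


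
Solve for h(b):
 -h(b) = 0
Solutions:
 h(b) = 0


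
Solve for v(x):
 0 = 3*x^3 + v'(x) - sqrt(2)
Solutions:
 v(x) = C1 - 3*x^4/4 + sqrt(2)*x


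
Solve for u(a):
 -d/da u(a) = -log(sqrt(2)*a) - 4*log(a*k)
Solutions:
 u(a) = C1 + a*(4*log(k) - 5 + log(2)/2) + 5*a*log(a)


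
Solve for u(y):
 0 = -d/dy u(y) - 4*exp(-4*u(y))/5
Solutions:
 u(y) = log(-I*(C1 - 16*y/5)^(1/4))
 u(y) = log(I*(C1 - 16*y/5)^(1/4))
 u(y) = log(-(C1 - 16*y/5)^(1/4))
 u(y) = log(C1 - 16*y/5)/4
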